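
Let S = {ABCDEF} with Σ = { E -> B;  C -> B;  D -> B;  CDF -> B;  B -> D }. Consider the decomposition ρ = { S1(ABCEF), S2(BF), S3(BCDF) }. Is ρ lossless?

Yes

Chase test. Columns are ABCDEF; row i has aⱼ where attribute j ∈ Si, else bᵢⱼ.
Initial tableau (one row per fragment):
  row 1: a1 a2 a3 b14 a5 a6
  row 2: b21 a2 b23 b24 b25 a6
  row 3: b31 a2 a3 a4 b35 a6
Rows 1 and 2 agree on B; apply B→D and equate their D entries.
Rows 1 and 3 agree on B; apply B→D and equate their D entries.
Row 1 is now all distinguished symbols — the join is lossless.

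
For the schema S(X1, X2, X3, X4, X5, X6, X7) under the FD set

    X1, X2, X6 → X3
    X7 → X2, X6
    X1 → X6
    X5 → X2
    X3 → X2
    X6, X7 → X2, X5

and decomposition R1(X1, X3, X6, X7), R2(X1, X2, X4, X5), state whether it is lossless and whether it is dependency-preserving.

lossy and not dependency-preserving

Lossless test: (X1)⁺ = {X1, X6}, which is a superkey of neither fragment — lossy.
Dependency preservation: the restricted closure of {X1, X2, X6} across the fragments never reaches {X3}, so X1, X2, X6 → X3 cannot be enforced without a join — not preserved.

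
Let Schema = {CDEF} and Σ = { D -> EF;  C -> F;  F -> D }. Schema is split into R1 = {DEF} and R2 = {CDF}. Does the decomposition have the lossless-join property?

Common attributes: R1 ∩ R2 = {DF}.
Closure of {DF}: D → EF applies, adding E. So (DF)⁺ = {DEF}.
This closure contains every attribute of R1, so R1 ∩ R2 → R1. The join is lossless.

Yes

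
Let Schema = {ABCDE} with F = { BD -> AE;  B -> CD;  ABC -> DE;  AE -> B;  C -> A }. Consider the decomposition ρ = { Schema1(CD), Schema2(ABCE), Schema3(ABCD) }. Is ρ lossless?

Yes

Chase test. Columns are ABCDE; row i has aⱼ where attribute j ∈ Schemai, else bᵢⱼ.
Initial tableau (one row per fragment):
  row 1: b11 b12 a3 a4 b15
  row 2: a1 a2 a3 b24 a5
  row 3: a1 a2 a3 a4 b35
Rows 2 and 3 agree on B; apply B→CD and equate their CD entries.
Rows 2 and 3 agree on ABC; apply ABC→DE and equate their DE entries.
Rows 1 and 2 agree on C; apply C→A and equate their A entries.
Row 2 is now all distinguished symbols — the join is lossless.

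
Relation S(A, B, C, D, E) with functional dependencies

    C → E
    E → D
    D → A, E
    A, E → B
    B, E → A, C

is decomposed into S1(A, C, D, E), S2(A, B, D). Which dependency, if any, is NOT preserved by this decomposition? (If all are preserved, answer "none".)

C → E lies within S1.
E → D lies within S1.
D → A, E lies within S1.
A, E → B: restricted closure across fragments reaches B.
B, E → A, C: restricted closure across fragments reaches A, C.
Every dependency is enforceable on the fragments, so the decomposition is dependency-preserving.

none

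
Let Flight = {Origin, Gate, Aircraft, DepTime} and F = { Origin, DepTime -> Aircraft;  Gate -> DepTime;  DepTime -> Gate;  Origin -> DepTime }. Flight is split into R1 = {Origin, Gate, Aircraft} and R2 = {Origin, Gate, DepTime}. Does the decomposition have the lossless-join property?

Yes

Common attributes: R1 ∩ R2 = {Origin, Gate}.
Closure of {Origin, Gate}: Gate → DepTime applies, adding DepTime; Origin, DepTime → Aircraft applies, adding Aircraft. So (Origin, Gate)⁺ = {Origin, Gate, Aircraft, DepTime}.
This closure contains every attribute of R1, so R1 ∩ R2 → R1. The join is lossless.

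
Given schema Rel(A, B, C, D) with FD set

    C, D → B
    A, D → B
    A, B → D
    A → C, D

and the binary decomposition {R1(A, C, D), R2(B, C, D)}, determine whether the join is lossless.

Common attributes: R1 ∩ R2 = {C, D}.
Closure of {C, D}: C, D → B applies, adding B. So (C, D)⁺ = {B, C, D}.
This closure contains every attribute of R2, so R1 ∩ R2 → R2. The join is lossless.

Yes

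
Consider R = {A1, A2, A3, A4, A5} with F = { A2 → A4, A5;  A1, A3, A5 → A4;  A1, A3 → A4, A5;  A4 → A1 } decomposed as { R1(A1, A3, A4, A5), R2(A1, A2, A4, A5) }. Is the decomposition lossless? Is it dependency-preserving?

lossy but dependency-preserving

Lossless test: (A1, A4, A5)⁺ = {A1, A4, A5}, which is a superkey of neither fragment — lossy.
Dependency preservation: every FD's attributes lie within a single fragment, so each can be enforced locally — preserved.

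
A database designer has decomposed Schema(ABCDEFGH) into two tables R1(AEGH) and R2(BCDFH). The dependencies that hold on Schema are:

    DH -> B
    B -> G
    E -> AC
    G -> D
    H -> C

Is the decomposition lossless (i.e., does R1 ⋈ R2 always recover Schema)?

Common attributes: R1 ∩ R2 = {H}.
Closure of {H}: H → C applies, adding C. So (H)⁺ = {CH}.
The closure contains neither all of R1 = {AEGH} nor all of R2 = {BCDFH}, so the common attributes are not a superkey of either fragment. The join is lossy.

No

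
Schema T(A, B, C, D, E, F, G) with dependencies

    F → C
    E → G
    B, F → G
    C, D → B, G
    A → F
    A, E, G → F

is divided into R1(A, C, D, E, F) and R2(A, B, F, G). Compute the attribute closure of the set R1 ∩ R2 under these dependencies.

A, C, F

R1 ∩ R2 = {A, F}.
F → C applies, adding C
Closure: {A, C, F}.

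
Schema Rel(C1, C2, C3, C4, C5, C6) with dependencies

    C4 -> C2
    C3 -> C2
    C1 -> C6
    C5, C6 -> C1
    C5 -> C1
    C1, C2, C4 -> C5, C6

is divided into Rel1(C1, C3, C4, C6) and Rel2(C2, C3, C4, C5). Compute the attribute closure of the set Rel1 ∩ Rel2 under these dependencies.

Rel1 ∩ Rel2 = {C3, C4}.
C4 → C2 applies, adding C2
Closure: {C2, C3, C4}.

C2, C3, C4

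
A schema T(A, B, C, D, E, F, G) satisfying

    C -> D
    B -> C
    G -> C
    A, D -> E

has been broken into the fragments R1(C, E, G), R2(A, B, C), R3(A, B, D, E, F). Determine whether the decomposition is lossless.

Chase test. Columns are A, B, C, D, E, F, G; row i has aⱼ where attribute j ∈ Ri, else bᵢⱼ.
Initial tableau (one row per fragment):
  row 1: b11 b12 a3 b14 a5 b16 a7
  row 2: a1 a2 a3 b24 b25 b26 b27
  row 3: a1 a2 b33 a4 a5 a6 b37
Rows 1 and 2 agree on C; apply C→D and equate their D entries.
Rows 2 and 3 agree on B; apply B→C and equate their C entries.
Rows 1 and 3 agree on C; apply C→D and equate their D entries.
Rows 2 and 3 agree on A, D; apply A, D→E and equate their E entries.
No row becomes fully distinguished — the join is lossy.

No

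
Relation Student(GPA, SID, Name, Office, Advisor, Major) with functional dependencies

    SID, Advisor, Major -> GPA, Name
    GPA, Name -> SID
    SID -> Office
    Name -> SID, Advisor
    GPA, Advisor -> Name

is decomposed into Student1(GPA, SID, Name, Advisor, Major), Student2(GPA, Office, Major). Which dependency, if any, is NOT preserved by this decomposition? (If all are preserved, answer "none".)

Check SID → Office: no single fragment contains all of {SID, Office}, and the restricted closure of {SID} across the fragments never reaches {Office}.
SID, Advisor, Major → GPA, Name is preserved.
GPA, Name → SID is preserved.
Name → SID, Advisor is preserved.
GPA, Advisor → Name is preserved.

SID -> Office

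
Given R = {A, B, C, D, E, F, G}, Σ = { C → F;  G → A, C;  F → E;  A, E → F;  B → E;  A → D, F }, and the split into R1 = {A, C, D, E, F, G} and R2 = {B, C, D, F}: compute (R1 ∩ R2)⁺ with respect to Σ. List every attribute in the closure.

R1 ∩ R2 = {C, D, F}.
F → E applies, adding E
Closure: {C, D, E, F}.

C, D, E, F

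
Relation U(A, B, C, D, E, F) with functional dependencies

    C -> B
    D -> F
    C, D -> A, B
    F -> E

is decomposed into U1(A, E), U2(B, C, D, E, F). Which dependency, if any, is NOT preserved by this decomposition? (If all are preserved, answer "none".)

C, D -> A, B

Check C, D → A, B: no single fragment contains all of {A, B, C, D}, and the restricted closure of {C, D} across the fragments never reaches {A, B}.
C → B is preserved.
D → F is preserved.
F → E is preserved.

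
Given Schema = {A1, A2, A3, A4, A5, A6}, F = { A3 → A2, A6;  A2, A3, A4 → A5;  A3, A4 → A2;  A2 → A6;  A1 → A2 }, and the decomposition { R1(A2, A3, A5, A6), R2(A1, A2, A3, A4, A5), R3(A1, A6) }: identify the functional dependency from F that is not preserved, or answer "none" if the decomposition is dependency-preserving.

none

A3 → A2, A6 lies within R1.
A2, A3, A4 → A5 lies within R2.
A3, A4 → A2 lies within R2.
A2 → A6 lies within R1.
A1 → A2 lies within R2.
Every dependency is enforceable on the fragments, so the decomposition is dependency-preserving.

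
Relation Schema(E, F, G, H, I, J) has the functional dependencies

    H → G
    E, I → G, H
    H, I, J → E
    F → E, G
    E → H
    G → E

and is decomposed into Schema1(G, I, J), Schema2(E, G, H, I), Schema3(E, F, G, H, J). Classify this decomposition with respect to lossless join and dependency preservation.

Lossless test (chase): Rows 1 and 2 agree on G; apply G→E and equate their E entries. Rows 1 and 2 agree on E, I; apply E, I→G, H and equate their G, H entries. No row becomes fully distinguished — the join is lossy.
Dependency preservation: H, I, J → E is not contained in any single fragment, but the restricted closure of its left-hand side across the fragments still reaches the right-hand side; the remaining FDs each lie inside some fragment. All dependencies are preserved.

lossy but dependency-preserving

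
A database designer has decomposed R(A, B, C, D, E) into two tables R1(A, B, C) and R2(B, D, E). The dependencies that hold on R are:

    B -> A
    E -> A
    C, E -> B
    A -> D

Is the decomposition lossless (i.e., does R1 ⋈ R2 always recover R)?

Common attributes: R1 ∩ R2 = {B}.
Closure of {B}: B → A applies, adding A; A → D applies, adding D. So (B)⁺ = {A, B, D}.
The closure contains neither all of R1 = {A, B, C} nor all of R2 = {B, D, E}, so the common attributes are not a superkey of either fragment. The join is lossy.

No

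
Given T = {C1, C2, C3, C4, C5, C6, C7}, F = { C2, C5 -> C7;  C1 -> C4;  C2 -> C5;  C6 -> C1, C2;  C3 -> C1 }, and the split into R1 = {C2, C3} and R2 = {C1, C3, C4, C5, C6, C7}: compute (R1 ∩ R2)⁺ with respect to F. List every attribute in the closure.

C1, C3, C4

R1 ∩ R2 = {C3}.
C3 → C1 applies, adding C1
C1 → C4 applies, adding C4
Closure: {C1, C3, C4}.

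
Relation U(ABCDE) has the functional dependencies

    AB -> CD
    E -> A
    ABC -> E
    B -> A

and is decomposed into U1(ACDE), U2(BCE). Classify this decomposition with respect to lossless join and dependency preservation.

lossy and not dependency-preserving

Lossless test: (CE)⁺ = {ACE}, which is a superkey of neither fragment — lossy.
Dependency preservation: the restricted closure of {AB} across the fragments never reaches {CD}, so AB → CD cannot be enforced without a join — not preserved.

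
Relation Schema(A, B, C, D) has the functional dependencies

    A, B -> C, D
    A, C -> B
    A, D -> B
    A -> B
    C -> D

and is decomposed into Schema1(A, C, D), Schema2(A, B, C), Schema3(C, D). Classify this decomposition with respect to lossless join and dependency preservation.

lossless and dependency-preserving

Lossless test (chase): Rows 1 and 2 agree on A, C; apply A, C→B and equate their B entries. Rows 1 and 2 agree on C; apply C→D and equate their D entries. Row 1 is now all distinguished symbols — the join is lossless.
Dependency preservation: A, B → C, D; A, D → B are not contained in any single fragment, but the restricted closure of each left-hand side across the fragments still reaches the right-hand side; the remaining FDs each lie inside some fragment. All dependencies are preserved.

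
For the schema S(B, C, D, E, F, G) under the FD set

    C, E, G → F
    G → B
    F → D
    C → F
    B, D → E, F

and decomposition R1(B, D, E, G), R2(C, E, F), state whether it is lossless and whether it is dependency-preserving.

Lossless test: (E)⁺ = {E}, which is a superkey of neither fragment — lossy.
Dependency preservation: the restricted closure of {F} across the fragments never reaches {D}, so F → D cannot be enforced without a join — not preserved.

lossy and not dependency-preserving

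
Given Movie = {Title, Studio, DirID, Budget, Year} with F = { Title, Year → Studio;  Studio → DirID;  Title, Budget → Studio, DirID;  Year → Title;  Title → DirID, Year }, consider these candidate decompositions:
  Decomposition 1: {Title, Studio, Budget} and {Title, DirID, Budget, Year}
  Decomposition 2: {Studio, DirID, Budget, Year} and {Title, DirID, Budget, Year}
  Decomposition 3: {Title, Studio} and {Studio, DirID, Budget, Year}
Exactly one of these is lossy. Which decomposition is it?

Decomposition 1: common = {Title, Budget}, closure = {Title, Studio, DirID, Budget, Year} → lossless.
Decomposition 2: common = {DirID, Budget, Year}, closure = {Title, Studio, DirID, Budget, Year} → lossless.
Decomposition 3: common = {Studio}, closure = {Studio, DirID} → lossy.

Decomposition 3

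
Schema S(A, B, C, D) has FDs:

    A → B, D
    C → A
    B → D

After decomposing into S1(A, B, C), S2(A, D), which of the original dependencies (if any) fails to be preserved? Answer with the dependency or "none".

B → D

Check B → D: no single fragment contains all of {B, D}, and the restricted closure of {B} across the fragments never reaches {D}.
A → B, D is preserved.
C → A is preserved.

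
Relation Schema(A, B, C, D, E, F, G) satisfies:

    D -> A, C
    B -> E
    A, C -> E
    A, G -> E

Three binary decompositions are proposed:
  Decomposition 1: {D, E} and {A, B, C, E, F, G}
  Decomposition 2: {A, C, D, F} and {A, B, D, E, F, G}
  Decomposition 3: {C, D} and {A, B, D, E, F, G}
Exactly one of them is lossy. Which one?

Decomposition 1

Decomposition 1: common = {E}, closure = {E} → lossy.
Decomposition 2: common = {A, D, F}, closure = {A, C, D, E, F} → lossless.
Decomposition 3: common = {D}, closure = {A, C, D, E} → lossless.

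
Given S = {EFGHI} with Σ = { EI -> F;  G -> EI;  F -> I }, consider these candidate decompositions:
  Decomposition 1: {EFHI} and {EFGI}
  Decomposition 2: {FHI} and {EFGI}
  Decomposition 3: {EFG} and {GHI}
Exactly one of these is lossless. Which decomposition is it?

Decomposition 3

Decomposition 1: common = {EFI}, closure = {EFI} → lossy.
Decomposition 2: common = {FI}, closure = {FI} → lossy.
Decomposition 3: common = {G}, closure = {EFGI} → lossless.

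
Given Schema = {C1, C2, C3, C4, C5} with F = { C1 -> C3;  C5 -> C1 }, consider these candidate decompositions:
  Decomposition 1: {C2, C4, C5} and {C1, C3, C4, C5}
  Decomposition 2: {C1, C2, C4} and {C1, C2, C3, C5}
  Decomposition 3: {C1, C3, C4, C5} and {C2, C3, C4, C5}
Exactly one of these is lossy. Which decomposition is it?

Decomposition 1: common = {C4, C5}, closure = {C1, C3, C4, C5} → lossless.
Decomposition 2: common = {C1, C2}, closure = {C1, C2, C3} → lossy.
Decomposition 3: common = {C3, C4, C5}, closure = {C1, C3, C4, C5} → lossless.

Decomposition 2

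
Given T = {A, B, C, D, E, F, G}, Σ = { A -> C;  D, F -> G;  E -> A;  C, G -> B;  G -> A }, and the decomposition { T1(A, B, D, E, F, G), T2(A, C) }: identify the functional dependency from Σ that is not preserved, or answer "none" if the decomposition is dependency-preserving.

A → C lies within T2.
D, F → G lies within T1.
E → A lies within T1.
C, G → B: restricted closure across fragments reaches B.
G → A lies within T1.
Every dependency is enforceable on the fragments, so the decomposition is dependency-preserving.

none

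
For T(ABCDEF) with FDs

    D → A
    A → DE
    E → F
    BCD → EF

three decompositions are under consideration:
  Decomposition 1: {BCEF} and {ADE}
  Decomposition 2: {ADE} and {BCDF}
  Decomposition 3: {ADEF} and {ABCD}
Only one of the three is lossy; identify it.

Decomposition 1: common = {E}, closure = {EF} → lossy.
Decomposition 2: common = {D}, closure = {ADEF} → lossless.
Decomposition 3: common = {AD}, closure = {ADEF} → lossless.

Decomposition 1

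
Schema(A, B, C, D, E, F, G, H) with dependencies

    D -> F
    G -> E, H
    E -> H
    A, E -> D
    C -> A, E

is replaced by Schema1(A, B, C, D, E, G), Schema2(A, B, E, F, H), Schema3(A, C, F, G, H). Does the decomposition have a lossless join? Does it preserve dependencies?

lossless but not dependency-preserving

Lossless test (chase): Rows 1 and 3 agree on G; apply G→E, H and equate their E, H entries. Rows 1 and 2 agree on A, E; apply A, E→D and equate their D entries. Rows 1 and 3 agree on A, E; apply A, E→D and equate their D entries. Rows 1 and 2 agree on D; apply D→F and equate their F entries. Row 1 is now all distinguished symbols — the join is lossless.
Dependency preservation: the restricted closure of {D} across the fragments never reaches {F}, so D → F cannot be enforced without a join — not preserved.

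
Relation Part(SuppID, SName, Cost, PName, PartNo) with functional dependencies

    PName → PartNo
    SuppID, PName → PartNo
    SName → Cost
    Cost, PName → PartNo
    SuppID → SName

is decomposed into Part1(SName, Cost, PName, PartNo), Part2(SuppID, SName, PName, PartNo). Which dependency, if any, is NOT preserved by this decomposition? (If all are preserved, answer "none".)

none

PName → PartNo lies within Part1.
SuppID, PName → PartNo lies within Part2.
SName → Cost lies within Part1.
Cost, PName → PartNo lies within Part1.
SuppID → SName lies within Part2.
Every dependency is enforceable on the fragments, so the decomposition is dependency-preserving.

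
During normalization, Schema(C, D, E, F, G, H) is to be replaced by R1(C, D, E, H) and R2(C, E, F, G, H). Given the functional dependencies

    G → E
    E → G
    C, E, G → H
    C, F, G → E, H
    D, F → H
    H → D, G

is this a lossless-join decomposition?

Yes

Common attributes: R1 ∩ R2 = {C, E, H}.
Closure of {C, E, H}: E → G applies, adding G; H → D, G applies, adding D. So (C, E, H)⁺ = {C, D, E, G, H}.
This closure contains every attribute of R1, so R1 ∩ R2 → R1. The join is lossless.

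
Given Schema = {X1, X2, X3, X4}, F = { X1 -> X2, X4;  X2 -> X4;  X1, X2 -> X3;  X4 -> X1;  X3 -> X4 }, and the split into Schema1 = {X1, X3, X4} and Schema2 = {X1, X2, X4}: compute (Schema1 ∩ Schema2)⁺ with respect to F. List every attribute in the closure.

X1, X2, X3, X4

Schema1 ∩ Schema2 = {X1, X4}.
X1 → X2, X4 applies, adding X2
X1, X2 → X3 applies, adding X3
Closure: {X1, X2, X3, X4}.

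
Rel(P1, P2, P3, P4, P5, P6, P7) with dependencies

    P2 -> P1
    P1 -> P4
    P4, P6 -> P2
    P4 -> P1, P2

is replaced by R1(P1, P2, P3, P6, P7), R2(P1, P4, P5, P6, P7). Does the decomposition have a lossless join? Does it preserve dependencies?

Lossless test: (P1, P6, P7)⁺ = {P1, P2, P4, P6, P7}, which is a superkey of neither fragment — lossy.
Dependency preservation: P4, P6 → P2; P4 → P1, P2 are not contained in any single fragment, but the restricted closure of each left-hand side across the fragments still reaches the right-hand side; the remaining FDs each lie inside some fragment. All dependencies are preserved.

lossy but dependency-preserving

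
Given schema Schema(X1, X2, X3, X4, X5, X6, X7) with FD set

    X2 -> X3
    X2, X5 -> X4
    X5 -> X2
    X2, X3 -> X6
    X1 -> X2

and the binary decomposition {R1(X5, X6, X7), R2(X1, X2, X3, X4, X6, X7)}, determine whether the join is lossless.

Common attributes: R1 ∩ R2 = {X6, X7}.
No dependency enlarges {X6, X7}, so (X6, X7)⁺ = {X6, X7}.
The closure contains neither all of R1 = {X5, X6, X7} nor all of R2 = {X1, X2, X3, X4, X6, X7}, so the common attributes are not a superkey of either fragment. The join is lossy.

No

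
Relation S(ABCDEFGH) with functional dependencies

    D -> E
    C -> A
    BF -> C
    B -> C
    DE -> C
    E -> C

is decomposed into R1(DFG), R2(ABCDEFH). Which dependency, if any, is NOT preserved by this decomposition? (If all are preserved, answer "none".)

none

D → E lies within R2.
C → A lies within R2.
BF → C lies within R2.
B → C lies within R2.
DE → C lies within R2.
E → C lies within R2.
Every dependency is enforceable on the fragments, so the decomposition is dependency-preserving.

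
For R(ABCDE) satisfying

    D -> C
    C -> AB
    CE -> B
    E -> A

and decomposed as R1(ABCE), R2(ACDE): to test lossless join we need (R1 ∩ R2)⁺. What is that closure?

ABCE

R1 ∩ R2 = {ACE}.
C → AB applies, adding B
Closure: {ABCE}.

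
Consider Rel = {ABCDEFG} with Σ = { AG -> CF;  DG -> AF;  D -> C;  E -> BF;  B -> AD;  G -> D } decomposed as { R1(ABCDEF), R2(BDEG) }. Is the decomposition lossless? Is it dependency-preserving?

Lossless test: (BDE)⁺ = {ABCDEF}, which contains all of one fragment — lossless.
Dependency preservation: the restricted closure of {AG} across the fragments never reaches {CF}, so AG → CF cannot be enforced without a join — not preserved.

lossless but not dependency-preserving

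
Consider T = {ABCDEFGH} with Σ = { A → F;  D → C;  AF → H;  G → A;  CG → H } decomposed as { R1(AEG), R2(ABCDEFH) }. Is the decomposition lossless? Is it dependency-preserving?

lossy but dependency-preserving

Lossless test: (AE)⁺ = {AEFH}, which is a superkey of neither fragment — lossy.
Dependency preservation: CG → H is not contained in any single fragment, but the restricted closure of its left-hand side across the fragments still reaches the right-hand side; the remaining FDs each lie inside some fragment. All dependencies are preserved.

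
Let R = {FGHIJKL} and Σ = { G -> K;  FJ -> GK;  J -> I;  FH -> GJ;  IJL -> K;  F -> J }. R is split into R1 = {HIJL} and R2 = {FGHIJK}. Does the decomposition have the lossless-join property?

No

Common attributes: R1 ∩ R2 = {HIJ}.
No dependency enlarges {HIJ}, so (HIJ)⁺ = {HIJ}.
The closure contains neither all of R1 = {HIJL} nor all of R2 = {FGHIJK}, so the common attributes are not a superkey of either fragment. The join is lossy.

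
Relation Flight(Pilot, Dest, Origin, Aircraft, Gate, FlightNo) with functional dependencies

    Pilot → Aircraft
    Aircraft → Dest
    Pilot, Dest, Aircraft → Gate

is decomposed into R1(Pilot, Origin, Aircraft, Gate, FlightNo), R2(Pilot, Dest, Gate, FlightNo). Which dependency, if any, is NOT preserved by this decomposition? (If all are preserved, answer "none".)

Check Aircraft → Dest: no single fragment contains all of {Dest, Aircraft}, and the restricted closure of {Aircraft} across the fragments never reaches {Dest}.
Pilot → Aircraft is preserved.
Pilot, Dest, Aircraft → Gate is preserved.

Aircraft → Dest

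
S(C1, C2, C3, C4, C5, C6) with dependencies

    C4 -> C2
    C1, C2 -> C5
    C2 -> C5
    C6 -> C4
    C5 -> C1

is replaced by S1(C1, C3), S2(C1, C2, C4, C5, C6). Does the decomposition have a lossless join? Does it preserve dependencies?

lossy but dependency-preserving

Lossless test: (C1)⁺ = {C1}, which is a superkey of neither fragment — lossy.
Dependency preservation: every FD's attributes lie within a single fragment, so each can be enforced locally — preserved.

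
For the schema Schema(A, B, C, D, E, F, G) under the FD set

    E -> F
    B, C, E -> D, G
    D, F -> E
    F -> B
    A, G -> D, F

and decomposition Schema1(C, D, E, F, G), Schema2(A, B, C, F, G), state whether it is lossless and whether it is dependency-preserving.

Lossless test: (C, F, G)⁺ = {B, C, F, G}, which is a superkey of neither fragment — lossy.
Dependency preservation: the restricted closure of {A, G} across the fragments never reaches {D, F}, so A, G → D, F cannot be enforced without a join — not preserved.

lossy and not dependency-preserving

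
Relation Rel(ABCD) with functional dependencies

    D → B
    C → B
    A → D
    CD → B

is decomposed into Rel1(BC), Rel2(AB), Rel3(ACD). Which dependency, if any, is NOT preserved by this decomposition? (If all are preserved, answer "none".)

Check D → B: no single fragment contains all of {BD}, and the restricted closure of {D} across the fragments never reaches {B}.
C → B is preserved.
A → D is preserved.
CD → B is preserved.

D → B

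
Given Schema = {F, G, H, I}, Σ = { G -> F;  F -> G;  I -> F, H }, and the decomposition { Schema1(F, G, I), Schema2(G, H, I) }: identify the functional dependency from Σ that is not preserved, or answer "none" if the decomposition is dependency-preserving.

G → F lies within Schema1.
F → G lies within Schema1.
I → F, H: restricted closure across fragments reaches F, H.
Every dependency is enforceable on the fragments, so the decomposition is dependency-preserving.

none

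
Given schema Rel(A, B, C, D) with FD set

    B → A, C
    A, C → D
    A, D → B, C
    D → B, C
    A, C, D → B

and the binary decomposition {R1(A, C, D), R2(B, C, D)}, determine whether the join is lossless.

Common attributes: R1 ∩ R2 = {C, D}.
Closure of {C, D}: D → B, C applies, adding B; B → A, C applies, adding A. So (C, D)⁺ = {A, B, C, D}.
This closure contains every attribute of R1, so R1 ∩ R2 → R1. The join is lossless.

Yes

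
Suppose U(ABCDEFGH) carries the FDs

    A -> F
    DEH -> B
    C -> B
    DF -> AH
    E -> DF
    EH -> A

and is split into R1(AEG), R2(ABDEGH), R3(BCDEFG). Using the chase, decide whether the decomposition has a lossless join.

Yes

Chase test. Columns are ABCDEFGH; row i has aⱼ where attribute j ∈ Ri, else bᵢⱼ.
Initial tableau (one row per fragment):
  row 1: a1 b12 b13 b14 a5 b16 a7 b18
  row 2: a1 a2 b23 a4 a5 b26 a7 a8
  row 3: b31 a2 a3 a4 a5 a6 a7 b38
Rows 1 and 2 agree on A; apply A→F and equate their F entries.
Rows 1 and 2 agree on E; apply E→DF and equate their DF entries.
Rows 1 and 3 agree on E; apply E→DF and equate their DF entries.
Rows 1 and 2 agree on DF; apply DF→AH and equate their AH entries.
Rows 1 and 3 agree on DF; apply DF→AH and equate their AH entries.
Rows 1 and 2 agree on DEH; apply DEH→B and equate their B entries.
Row 3 is now all distinguished symbols — the join is lossless.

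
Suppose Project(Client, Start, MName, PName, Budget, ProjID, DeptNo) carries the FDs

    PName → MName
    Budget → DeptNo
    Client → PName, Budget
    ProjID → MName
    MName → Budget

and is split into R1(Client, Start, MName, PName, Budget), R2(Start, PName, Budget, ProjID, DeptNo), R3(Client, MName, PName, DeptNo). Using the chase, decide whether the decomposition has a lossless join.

Chase test. Columns are Client, Start, MName, PName, Budget, ProjID, DeptNo; row i has aⱼ where attribute j ∈ Ri, else bᵢⱼ.
Initial tableau (one row per fragment):
  row 1: a1 a2 a3 a4 a5 b16 b17
  row 2: b21 a2 b23 a4 a5 a6 a7
  row 3: a1 b32 a3 a4 b35 b36 a7
Rows 1 and 2 agree on PName; apply PName→MName and equate their MName entries.
Rows 1 and 2 agree on Budget; apply Budget→DeptNo and equate their DeptNo entries.
Rows 1 and 3 agree on Client; apply Client→PName, Budget and equate their PName, Budget entries.
No row becomes fully distinguished — the join is lossy.

No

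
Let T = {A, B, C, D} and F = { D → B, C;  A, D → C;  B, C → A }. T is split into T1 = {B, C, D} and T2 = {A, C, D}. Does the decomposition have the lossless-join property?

Yes

Common attributes: T1 ∩ T2 = {C, D}.
Closure of {C, D}: D → B, C applies, adding B; B, C → A applies, adding A. So (C, D)⁺ = {A, B, C, D}.
This closure contains every attribute of T1, so T1 ∩ T2 → T1. The join is lossless.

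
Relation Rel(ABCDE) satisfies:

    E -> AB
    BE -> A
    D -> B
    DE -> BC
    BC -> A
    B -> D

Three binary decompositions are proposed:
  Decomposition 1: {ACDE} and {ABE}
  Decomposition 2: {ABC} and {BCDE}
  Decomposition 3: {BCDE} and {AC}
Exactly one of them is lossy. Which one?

Decomposition 1: common = {AE}, closure = {ABCDE} → lossless.
Decomposition 2: common = {BC}, closure = {ABCD} → lossless.
Decomposition 3: common = {C}, closure = {C} → lossy.

Decomposition 3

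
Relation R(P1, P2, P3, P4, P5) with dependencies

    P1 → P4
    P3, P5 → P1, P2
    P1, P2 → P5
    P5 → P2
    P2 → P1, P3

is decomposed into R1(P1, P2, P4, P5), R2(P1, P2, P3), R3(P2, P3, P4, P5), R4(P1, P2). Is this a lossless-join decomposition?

Chase test. Columns are P1, P2, P3, P4, P5; row i has aⱼ where attribute j ∈ Ri, else bᵢⱼ.
Initial tableau (one row per fragment):
  row 1: a1 a2 b13 a4 a5
  row 2: a1 a2 a3 b24 b25
  row 3: b31 a2 a3 a4 a5
  row 4: a1 a2 b43 b44 b45
Rows 1 and 2 agree on P1; apply P1→P4 and equate their P4 entries.
Rows 1 and 4 agree on P1; apply P1→P4 and equate their P4 entries.
Rows 1 and 2 agree on P1, P2; apply P1, P2→P5 and equate their P5 entries.
Rows 1 and 4 agree on P1, P2; apply P1, P2→P5 and equate their P5 entries.
Rows 1 and 2 agree on P2; apply P2→P1, P3 and equate their P1, P3 entries.
Rows 1 and 3 agree on P2; apply P2→P1, P3 and equate their P1, P3 entries.
Rows 1 and 4 agree on P2; apply P2→P1, P3 and equate their P1, P3 entries.
Row 1 is now all distinguished symbols — the join is lossless.

Yes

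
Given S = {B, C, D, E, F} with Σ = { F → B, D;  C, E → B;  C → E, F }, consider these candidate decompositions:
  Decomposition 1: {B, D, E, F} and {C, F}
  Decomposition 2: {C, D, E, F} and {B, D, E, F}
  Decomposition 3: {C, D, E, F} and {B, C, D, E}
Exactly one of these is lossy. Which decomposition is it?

Decomposition 1: common = {F}, closure = {B, D, F} → lossy.
Decomposition 2: common = {D, E, F}, closure = {B, D, E, F} → lossless.
Decomposition 3: common = {C, D, E}, closure = {B, C, D, E, F} → lossless.

Decomposition 1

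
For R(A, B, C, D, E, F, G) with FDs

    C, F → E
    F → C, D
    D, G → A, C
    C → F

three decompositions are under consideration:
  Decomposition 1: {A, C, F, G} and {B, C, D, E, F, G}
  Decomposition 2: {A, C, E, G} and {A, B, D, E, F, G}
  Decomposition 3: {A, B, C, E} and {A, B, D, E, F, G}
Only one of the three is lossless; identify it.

Decomposition 1

Decomposition 1: common = {C, F, G}, closure = {A, C, D, E, F, G} → lossless.
Decomposition 2: common = {A, E, G}, closure = {A, E, G} → lossy.
Decomposition 3: common = {A, B, E}, closure = {A, B, E} → lossy.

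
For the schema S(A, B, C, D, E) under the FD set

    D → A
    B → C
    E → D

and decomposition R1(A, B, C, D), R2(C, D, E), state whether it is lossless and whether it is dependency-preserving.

lossy but dependency-preserving

Lossless test: (C, D)⁺ = {A, C, D}, which is a superkey of neither fragment — lossy.
Dependency preservation: every FD's attributes lie within a single fragment, so each can be enforced locally — preserved.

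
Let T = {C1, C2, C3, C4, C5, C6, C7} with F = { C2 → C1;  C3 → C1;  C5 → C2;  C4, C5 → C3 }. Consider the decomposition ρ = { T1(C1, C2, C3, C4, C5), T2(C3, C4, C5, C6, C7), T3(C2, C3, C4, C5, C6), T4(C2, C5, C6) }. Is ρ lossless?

Chase test. Columns are C1, C2, C3, C4, C5, C6, C7; row i has aⱼ where attribute j ∈ Ti, else bᵢⱼ.
Initial tableau (one row per fragment):
  row 1: a1 a2 a3 a4 a5 b16 b17
  row 2: b21 b22 a3 a4 a5 a6 a7
  row 3: b31 a2 a3 a4 a5 a6 b37
  row 4: b41 a2 b43 b44 a5 a6 b47
Rows 1 and 3 agree on C2; apply C2→C1 and equate their C1 entries.
Rows 1 and 4 agree on C2; apply C2→C1 and equate their C1 entries.
Rows 1 and 2 agree on C3; apply C3→C1 and equate their C1 entries.
Rows 1 and 2 agree on C5; apply C5→C2 and equate their C2 entries.
Row 2 is now all distinguished symbols — the join is lossless.

Yes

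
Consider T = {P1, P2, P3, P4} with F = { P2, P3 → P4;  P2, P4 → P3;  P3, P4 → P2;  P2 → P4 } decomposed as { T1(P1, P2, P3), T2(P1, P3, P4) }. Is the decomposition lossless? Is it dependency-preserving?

lossy and not dependency-preserving

Lossless test: (P1, P3)⁺ = {P1, P3}, which is a superkey of neither fragment — lossy.
Dependency preservation: the restricted closure of {P2, P3} across the fragments never reaches {P4}, so P2, P3 → P4 cannot be enforced without a join — not preserved.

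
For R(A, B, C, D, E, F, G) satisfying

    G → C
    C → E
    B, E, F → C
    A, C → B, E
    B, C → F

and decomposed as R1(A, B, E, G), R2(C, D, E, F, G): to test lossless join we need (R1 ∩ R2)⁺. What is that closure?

R1 ∩ R2 = {E, G}.
G → C applies, adding C
Closure: {C, E, G}.

C, E, G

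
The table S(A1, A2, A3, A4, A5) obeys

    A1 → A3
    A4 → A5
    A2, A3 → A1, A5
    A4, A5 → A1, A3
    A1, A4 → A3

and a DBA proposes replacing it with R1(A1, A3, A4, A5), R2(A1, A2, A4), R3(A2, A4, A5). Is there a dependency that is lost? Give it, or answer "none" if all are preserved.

Check A2, A3 → A1, A5: no single fragment contains all of {A1, A2, A3, A5}, and the restricted closure of {A2, A3} across the fragments never reaches {A1, A5}.
A1 → A3 is preserved.
A4 → A5 is preserved.
A4, A5 → A1, A3 is preserved.
A1, A4 → A3 is preserved.

A2, A3 → A1, A5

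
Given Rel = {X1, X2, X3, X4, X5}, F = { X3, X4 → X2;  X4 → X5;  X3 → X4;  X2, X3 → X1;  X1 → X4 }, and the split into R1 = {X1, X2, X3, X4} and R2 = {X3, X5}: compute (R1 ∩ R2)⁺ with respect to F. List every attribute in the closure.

X1, X2, X3, X4, X5

R1 ∩ R2 = {X3}.
X3 → X4 applies, adding X4
X3, X4 → X2 applies, adding X2
X4 → X5 applies, adding X5
X2, X3 → X1 applies, adding X1
Closure: {X1, X2, X3, X4, X5}.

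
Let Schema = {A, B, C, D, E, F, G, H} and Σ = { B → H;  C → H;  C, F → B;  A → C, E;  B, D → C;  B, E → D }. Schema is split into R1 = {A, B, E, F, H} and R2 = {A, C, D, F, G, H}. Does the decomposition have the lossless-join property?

Common attributes: R1 ∩ R2 = {A, F, H}.
Closure of {A, F, H}: A → C, E applies, adding C, E; C, F → B applies, adding B; B, E → D applies, adding D. So (A, F, H)⁺ = {A, B, C, D, E, F, H}.
This closure contains every attribute of R1, so R1 ∩ R2 → R1. The join is lossless.

Yes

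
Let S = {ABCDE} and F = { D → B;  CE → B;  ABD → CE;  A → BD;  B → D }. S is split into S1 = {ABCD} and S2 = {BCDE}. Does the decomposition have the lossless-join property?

No

Common attributes: S1 ∩ S2 = {BCD}.
No dependency enlarges {BCD}, so (BCD)⁺ = {BCD}.
The closure contains neither all of S1 = {ABCD} nor all of S2 = {BCDE}, so the common attributes are not a superkey of either fragment. The join is lossy.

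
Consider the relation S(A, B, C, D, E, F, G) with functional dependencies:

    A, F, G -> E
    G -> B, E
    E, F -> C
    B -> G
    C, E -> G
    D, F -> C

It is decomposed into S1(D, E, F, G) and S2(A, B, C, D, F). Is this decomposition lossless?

Common attributes: S1 ∩ S2 = {D, F}.
Closure of {D, F}: D, F → C applies, adding C. So (D, F)⁺ = {C, D, F}.
The closure contains neither all of S1 = {D, E, F, G} nor all of S2 = {A, B, C, D, F}, so the common attributes are not a superkey of either fragment. The join is lossy.

No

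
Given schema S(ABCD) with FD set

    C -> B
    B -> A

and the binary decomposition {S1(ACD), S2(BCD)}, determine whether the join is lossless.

Common attributes: S1 ∩ S2 = {CD}.
Closure of {CD}: C → B applies, adding B; B → A applies, adding A. So (CD)⁺ = {ABCD}.
This closure contains every attribute of S1, so S1 ∩ S2 → S1. The join is lossless.

Yes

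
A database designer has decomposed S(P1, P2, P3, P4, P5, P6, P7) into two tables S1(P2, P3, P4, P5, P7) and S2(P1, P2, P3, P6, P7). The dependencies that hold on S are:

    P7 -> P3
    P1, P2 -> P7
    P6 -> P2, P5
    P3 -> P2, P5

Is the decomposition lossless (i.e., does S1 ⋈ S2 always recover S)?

Common attributes: S1 ∩ S2 = {P2, P3, P7}.
Closure of {P2, P3, P7}: P3 → P2, P5 applies, adding P5. So (P2, P3, P7)⁺ = {P2, P3, P5, P7}.
The closure contains neither all of S1 = {P2, P3, P4, P5, P7} nor all of S2 = {P1, P2, P3, P6, P7}, so the common attributes are not a superkey of either fragment. The join is lossy.

No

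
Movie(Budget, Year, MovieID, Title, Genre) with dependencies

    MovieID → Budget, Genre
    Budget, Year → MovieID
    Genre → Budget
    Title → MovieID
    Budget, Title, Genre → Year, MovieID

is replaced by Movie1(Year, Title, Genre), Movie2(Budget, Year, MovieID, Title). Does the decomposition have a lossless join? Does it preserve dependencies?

lossless but not dependency-preserving

Lossless test: (Year, Title)⁺ = {Budget, Year, MovieID, Title, Genre}, which contains all of one fragment — lossless.
Dependency preservation: the restricted closure of {MovieID} across the fragments never reaches {Budget, Genre}, so MovieID → Budget, Genre cannot be enforced without a join — not preserved.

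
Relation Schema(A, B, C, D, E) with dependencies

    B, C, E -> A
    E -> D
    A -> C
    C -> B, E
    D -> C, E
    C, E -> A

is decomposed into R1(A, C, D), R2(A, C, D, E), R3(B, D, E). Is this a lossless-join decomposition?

Yes

Chase test. Columns are A, B, C, D, E; row i has aⱼ where attribute j ∈ Ri, else bᵢⱼ.
Initial tableau (one row per fragment):
  row 1: a1 b12 a3 a4 b15
  row 2: a1 b22 a3 a4 a5
  row 3: b31 a2 b33 a4 a5
Rows 1 and 2 agree on C; apply C→B, E and equate their B, E entries.
Rows 1 and 3 agree on D; apply D→C, E and equate their C, E entries.
Rows 1 and 3 agree on C, E; apply C, E→A and equate their A entries.
Rows 1 and 3 agree on C; apply C→B, E and equate their B, E entries.
Row 1 is now all distinguished symbols — the join is lossless.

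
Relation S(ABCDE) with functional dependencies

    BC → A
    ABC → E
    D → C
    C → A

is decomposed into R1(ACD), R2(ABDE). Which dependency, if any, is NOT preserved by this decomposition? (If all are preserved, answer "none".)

ABC → E

Check ABC → E: no single fragment contains all of {ABCE}, and the restricted closure of {ABC} across the fragments never reaches {E}.
BC → A is preserved.
D → C is preserved.
C → A is preserved.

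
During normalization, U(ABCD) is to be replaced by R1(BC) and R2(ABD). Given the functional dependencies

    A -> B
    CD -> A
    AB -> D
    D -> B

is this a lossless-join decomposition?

Common attributes: R1 ∩ R2 = {B}.
No dependency enlarges {B}, so (B)⁺ = {B}.
The closure contains neither all of R1 = {BC} nor all of R2 = {ABD}, so the common attributes are not a superkey of either fragment. The join is lossy.

No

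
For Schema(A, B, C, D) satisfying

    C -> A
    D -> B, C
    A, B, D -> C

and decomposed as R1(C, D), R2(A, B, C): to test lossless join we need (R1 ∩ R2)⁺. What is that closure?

R1 ∩ R2 = {C}.
C → A applies, adding A
Closure: {A, C}.

A, C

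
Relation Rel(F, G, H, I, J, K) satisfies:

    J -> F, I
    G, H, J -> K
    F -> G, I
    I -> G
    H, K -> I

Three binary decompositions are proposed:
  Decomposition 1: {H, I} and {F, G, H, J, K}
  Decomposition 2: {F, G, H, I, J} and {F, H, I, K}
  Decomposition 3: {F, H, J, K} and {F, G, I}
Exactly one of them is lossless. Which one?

Decomposition 3

Decomposition 1: common = {H}, closure = {H} → lossy.
Decomposition 2: common = {F, H, I}, closure = {F, G, H, I} → lossy.
Decomposition 3: common = {F}, closure = {F, G, I} → lossless.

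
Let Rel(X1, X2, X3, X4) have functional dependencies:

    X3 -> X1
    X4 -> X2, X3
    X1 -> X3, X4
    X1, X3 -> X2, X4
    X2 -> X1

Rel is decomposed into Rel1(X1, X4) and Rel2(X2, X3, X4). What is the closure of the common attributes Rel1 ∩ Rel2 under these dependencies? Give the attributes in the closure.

Rel1 ∩ Rel2 = {X4}.
X4 → X2, X3 applies, adding X2, X3
X2 → X1 applies, adding X1
Closure: {X1, X2, X3, X4}.

X1, X2, X3, X4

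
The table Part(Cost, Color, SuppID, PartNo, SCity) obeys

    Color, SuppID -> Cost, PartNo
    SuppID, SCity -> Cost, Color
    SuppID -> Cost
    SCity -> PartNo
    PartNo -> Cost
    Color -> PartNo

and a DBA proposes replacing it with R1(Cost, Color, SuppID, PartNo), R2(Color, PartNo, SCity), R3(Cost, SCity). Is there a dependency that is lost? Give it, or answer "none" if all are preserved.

SuppID, SCity -> Cost, Color

Check SuppID, SCity → Cost, Color: no single fragment contains all of {Cost, Color, SuppID, SCity}, and the restricted closure of {SuppID, SCity} across the fragments never reaches {Cost, Color}.
Color, SuppID → Cost, PartNo is preserved.
SuppID → Cost is preserved.
SCity → PartNo is preserved.
PartNo → Cost is preserved.
Color → PartNo is preserved.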